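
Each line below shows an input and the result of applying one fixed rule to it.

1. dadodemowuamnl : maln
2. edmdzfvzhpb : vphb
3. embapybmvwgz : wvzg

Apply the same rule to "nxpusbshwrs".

srws

In each case the input is transformed by: swap each adjacent pair of characters (1↔2, 3↔4, ...), then keep only the last 4 characters.
On "nxpusbshwrs": the first step gives "xnupbshsrws", and the second then gives "srws".
(Check on "edmdzfvzhpb": → "dedmfzzvphb" → "vphb" ✓)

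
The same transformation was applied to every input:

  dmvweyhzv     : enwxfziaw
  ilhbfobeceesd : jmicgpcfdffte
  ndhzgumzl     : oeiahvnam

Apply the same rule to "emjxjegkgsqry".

Each output is the input with this applied: shift every letter 1 place forward in the alphabet (wrapping around).
On "emjxjegkgsqry" that produces "fnkykfhlhtrsz".

fnkykfhlhtrsz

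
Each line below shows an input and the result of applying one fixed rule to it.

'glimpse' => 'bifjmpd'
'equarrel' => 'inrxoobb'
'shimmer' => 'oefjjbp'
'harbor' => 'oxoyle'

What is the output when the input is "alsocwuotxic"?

Looking at the pairs, the operation is to swap the first and last characters, then shift every letter 3 places backward in the alphabet (wrapping around).
Applying both steps to "alsocwuotxic": "clsocwuotxia", then "ziplztrlqufx".

ziplztrlqufx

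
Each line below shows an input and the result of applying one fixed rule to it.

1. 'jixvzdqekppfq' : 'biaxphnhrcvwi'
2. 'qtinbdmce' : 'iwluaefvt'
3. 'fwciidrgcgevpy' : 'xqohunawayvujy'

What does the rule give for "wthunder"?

Looking at the pairs, the operation is to shift every letter 8 places backward in the alphabet (wrapping around), then take characters alternately from the front and the back (1st, last, 2nd, 2nd-last, ...).
Starting from "wthunder": after the first operation, "olzmfvwj"; after the second, "ojlwzvmf".

ojlwzvmf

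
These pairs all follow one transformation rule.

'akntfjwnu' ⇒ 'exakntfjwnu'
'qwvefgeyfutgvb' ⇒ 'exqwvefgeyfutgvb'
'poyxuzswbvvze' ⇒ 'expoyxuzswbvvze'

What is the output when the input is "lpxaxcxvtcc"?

The pattern: prepend "ex".
So "lpxaxcxvtcc" becomes "exlpxaxcxvtcc".

exlpxaxcxvtcc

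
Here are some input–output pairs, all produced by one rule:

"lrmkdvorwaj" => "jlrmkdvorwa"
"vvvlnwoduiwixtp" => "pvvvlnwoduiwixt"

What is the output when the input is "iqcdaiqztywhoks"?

siqcdaiqztywhok

Rule — move the last character to the front.
Doing the same to "iqcdaiqztywhoks": "siqcdaiqztywhok".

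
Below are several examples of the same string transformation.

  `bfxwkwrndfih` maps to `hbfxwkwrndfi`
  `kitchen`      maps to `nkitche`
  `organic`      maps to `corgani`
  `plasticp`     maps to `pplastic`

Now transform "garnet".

tgarne

Looking at the pairs, the operation is to move the last character to the front.
Applying that to "garnet" gives "tgarne".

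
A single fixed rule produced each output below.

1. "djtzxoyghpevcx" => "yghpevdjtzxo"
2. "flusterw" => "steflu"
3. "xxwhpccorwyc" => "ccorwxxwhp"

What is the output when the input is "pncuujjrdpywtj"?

jrdpywpncuuj

The pattern: delete the last 2 characters, then swap the front and back halves of the string.
Working it through for "pncuujjrdpywtj": intermediate "pncuujjrdpyw", final "jrdpywpncuuj".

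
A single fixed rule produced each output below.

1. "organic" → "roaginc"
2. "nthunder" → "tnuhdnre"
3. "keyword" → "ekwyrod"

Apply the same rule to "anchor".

nahcro

The pattern: swap each adjacent pair of characters (1↔2, 3↔4, ...).
For "anchor" the result is "nahcro".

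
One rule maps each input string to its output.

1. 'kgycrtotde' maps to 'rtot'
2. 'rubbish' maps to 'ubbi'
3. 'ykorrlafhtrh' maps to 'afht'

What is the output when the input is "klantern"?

Rule — move the last 2 characters to the front (rotate right by 2), then keep only the last 4 characters.
On "klantern": the first step gives "rnklante", and the second then gives "ante".
(Check on "kgycrtotde": → "dekgycrtot" → "rtot" ✓)

ante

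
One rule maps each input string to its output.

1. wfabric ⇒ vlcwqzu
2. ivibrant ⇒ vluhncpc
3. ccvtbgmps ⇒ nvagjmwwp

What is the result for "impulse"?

Looking at the pairs, the operation is to move the first 3 characters to the end (rotate left by 3), then shift every letter 6 places backward in the alphabet (wrapping around).
Starting from "impulse": after the first operation, "ulseimp"; after the second, "ofmycgj".

ofmycgj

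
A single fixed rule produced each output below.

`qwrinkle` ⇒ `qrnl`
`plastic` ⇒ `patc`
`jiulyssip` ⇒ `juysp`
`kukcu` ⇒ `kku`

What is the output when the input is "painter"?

pitr

The pattern: keep every other character starting from the first (positions 1st, 3rd, 5th, ...).
Applying that to "painter" gives "pitr".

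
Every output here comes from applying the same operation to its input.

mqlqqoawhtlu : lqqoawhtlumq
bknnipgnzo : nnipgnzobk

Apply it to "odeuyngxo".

The transformation: move the first 2 characters to the end (rotate left by 2).
"odeuyngxo" → "euyngxood".

euyngxood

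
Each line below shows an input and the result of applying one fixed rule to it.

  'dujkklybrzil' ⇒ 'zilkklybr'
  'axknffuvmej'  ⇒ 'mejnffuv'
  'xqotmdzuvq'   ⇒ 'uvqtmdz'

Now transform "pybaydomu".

In each case the input is transformed by: delete the first 3 characters, then move the last 3 characters to the front (rotate right by 3).
On "pybaydomu": the first step gives "aydomu", and the second then gives "omuayd".

omuayd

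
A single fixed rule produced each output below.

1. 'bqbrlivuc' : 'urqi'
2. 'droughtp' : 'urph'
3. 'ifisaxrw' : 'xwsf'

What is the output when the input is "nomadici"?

oiia

Looking at the pairs, the operation is to keep every other character starting from the second (positions 2nd, 4th, 6th, ...), then sort the characters into reverse alphabetical order.
Working it through for "nomadici": intermediate "oaii", final "oiia".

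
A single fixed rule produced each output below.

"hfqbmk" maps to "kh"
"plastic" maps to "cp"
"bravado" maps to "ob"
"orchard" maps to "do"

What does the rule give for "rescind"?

The transformation: move the last character to the front, then keep only the first 2 characters.
"rescind" → "drescin" → "dr".

dr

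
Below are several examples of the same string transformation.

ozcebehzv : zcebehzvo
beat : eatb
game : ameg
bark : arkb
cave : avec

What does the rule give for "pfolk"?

folkp

The rule is to move the first character to the end.
On "pfolk" that produces "folkp".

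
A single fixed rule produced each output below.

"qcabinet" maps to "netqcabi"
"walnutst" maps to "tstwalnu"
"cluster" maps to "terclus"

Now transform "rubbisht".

shtrubbi

The transformation: move the last 3 characters to the front (rotate right by 3).
Doing the same to "rubbisht": "shtrubbi".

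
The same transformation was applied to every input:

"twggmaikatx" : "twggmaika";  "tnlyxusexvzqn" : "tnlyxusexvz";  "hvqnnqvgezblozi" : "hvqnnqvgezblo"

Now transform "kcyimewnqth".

Each output is the input with this applied: delete the last 2 characters.
For "kcyimewnqth" the result is "kcyimewnq".

kcyimewnq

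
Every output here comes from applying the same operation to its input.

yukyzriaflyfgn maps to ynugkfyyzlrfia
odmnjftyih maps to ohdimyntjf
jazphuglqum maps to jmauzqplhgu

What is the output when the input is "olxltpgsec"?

oclexslgtp

The transformation: take characters alternately from the front and the back (1st, last, 2nd, 2nd-last, ...).
Doing the same to "olxltpgsec": "oclexslgtp".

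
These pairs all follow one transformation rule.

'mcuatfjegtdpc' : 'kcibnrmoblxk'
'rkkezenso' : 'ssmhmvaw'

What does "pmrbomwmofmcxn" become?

uzjwueuwnukfv

Rule — shift every letter 8 places forward in the alphabet (wrapping around), then delete the first character.
For "pmrbomwmofmcxn", step one produces "xuzjwueuwnukfv"; step two turns that into "uzjwueuwnukfv".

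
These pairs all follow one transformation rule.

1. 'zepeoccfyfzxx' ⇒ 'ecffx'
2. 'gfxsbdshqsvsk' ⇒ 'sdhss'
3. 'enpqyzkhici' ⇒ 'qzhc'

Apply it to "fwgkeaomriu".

Rule — keep every other character starting from the second (positions 2nd, 4th, 6th, ...), then delete the first character.
On "fwgkeaomriu": the first step gives "wkami", and the second then gives "kami".

kami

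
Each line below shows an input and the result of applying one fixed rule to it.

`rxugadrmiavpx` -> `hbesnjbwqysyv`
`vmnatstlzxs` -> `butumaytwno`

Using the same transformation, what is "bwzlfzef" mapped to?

mgafgcxa

The pattern: shift every letter 1 place forward in the alphabet (wrapping around), then move the first 3 characters to the end (rotate left by 3).
On "bwzlfzef": the first step gives "cxamgafg", and the second then gives "mgafgcxa".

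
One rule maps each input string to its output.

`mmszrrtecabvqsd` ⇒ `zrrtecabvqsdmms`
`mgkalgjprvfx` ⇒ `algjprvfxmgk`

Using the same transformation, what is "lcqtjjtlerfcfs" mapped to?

The pattern: move the first 3 characters to the end (rotate left by 3).
"lcqtjjtlerfcfs" → "tjjtlerfcfslcq".

tjjtlerfcfslcq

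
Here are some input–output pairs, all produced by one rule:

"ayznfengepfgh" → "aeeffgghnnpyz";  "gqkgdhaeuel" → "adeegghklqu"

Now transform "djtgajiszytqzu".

adgijjqsttuyzz

The rule is to sort the characters into alphabetical order.
On "djtgajiszytqzu" that produces "adgijjqsttuyzz".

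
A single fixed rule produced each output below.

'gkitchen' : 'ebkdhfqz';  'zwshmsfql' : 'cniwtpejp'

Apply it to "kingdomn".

ljkhfkda

In each case the input is transformed by: move the last 3 characters to the front (rotate right by 3), then shift every letter 3 places backward in the alphabet (wrapping around).
Working it through for "kingdomn": intermediate "omnkingd", final "ljkhfkda".
(Check on "gkitchen": → "hengkitc" → "ebkdhfqz" ✓)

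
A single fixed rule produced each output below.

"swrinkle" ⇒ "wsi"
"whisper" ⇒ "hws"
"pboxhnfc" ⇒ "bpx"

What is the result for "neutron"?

ent

What's happening: swap each adjacent pair of characters (1↔2, 3↔4, ...), then keep only the first 3 characters.
Starting from "neutron": after the first operation, "entuorn"; after the second, "ent".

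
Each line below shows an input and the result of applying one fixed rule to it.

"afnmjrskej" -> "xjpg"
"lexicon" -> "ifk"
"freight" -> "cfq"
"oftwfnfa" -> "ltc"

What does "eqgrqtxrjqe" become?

boun

Each output is the input with this applied: shift every letter 3 places backward in the alphabet (wrapping around), then keep one character in every 3, starting at position 1 (positions 1st, 4th, 7th, ...).
Starting from "eqgrqtxrjqe": after the first operation, "bndonquognb"; after the second, "boun".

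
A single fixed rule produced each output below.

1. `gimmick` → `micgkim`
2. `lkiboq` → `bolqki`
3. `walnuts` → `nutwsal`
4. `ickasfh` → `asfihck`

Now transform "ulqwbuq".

wbuuqlq

The rule is to swap the first and last characters, then move the first 3 characters to the end (rotate left by 3).
Starting from "ulqwbuq": after the first operation, "qlqwbuu"; after the second, "wbuuqlq".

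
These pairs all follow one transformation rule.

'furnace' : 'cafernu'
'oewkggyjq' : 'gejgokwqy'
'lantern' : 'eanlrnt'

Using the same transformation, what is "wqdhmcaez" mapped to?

caedmhwqz

The transformation: sort the characters into alphabetical order, then swap each adjacent pair of characters (1↔2, 3↔4, ...).
"wqdhmcaez" → "caedmhwqz".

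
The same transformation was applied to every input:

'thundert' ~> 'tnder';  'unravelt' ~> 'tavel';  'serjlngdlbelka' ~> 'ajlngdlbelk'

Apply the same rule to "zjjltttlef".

fltttle

The pattern: delete the first 3 characters, then move the last character to the front.
For "zjjltttlef", step one produces "ltttlef"; step two turns that into "fltttle".
(Check on "serjlngdlbelka": → "jlngdlbelka" → "ajlngdlbelk" ✓)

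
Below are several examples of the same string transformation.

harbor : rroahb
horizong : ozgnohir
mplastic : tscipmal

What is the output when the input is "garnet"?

The rule is to swap each adjacent pair of characters (1↔2, 3↔4, ...), then swap the front and back halves of the string.
Applying both steps to "garnet": "agnrte", then "rteagn".

rteagn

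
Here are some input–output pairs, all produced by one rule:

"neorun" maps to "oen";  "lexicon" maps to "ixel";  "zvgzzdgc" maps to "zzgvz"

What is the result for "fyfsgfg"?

Looking at the pairs, the operation is to delete the last 3 characters, then reverse the string.
"fyfsgfg" → "fyfs" → "sfyf".

sfyf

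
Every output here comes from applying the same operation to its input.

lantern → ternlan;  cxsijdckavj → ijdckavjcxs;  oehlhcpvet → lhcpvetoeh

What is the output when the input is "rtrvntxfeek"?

Rule — move the first 3 characters to the end (rotate left by 3).
Applying that to "rtrvntxfeek" gives "vntxfeekrtr".

vntxfeekrtr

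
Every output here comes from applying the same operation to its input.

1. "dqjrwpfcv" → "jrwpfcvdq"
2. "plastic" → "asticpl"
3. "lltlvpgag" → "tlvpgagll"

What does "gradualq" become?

The pattern: move the first 2 characters to the end (rotate left by 2).
Applying that to "gradualq" gives "adualqgr".

adualqgr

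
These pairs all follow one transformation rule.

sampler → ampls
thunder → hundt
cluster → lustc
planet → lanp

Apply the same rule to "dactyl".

actd

Looking at the pairs, the operation is to delete the last 2 characters, then move the first character to the end.
Working it through for "dactyl": intermediate "dact", final "actd".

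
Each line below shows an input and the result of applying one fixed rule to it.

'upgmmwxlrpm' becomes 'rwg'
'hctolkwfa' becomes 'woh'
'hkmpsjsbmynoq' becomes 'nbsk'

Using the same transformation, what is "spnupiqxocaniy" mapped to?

noin

Each output is the input with this applied: reverse the string, then keep one character in every 3, starting at position 3 (positions 3rd, 6th, 9th, ...).
On "spnupiqxocaniy": the first step gives "yinacoxqipunps", and the second then gives "noin".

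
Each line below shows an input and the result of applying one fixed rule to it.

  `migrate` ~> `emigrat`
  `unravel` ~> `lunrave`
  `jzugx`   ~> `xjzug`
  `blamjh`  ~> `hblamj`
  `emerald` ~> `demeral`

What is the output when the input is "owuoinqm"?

The rule is to move the last character to the front.
So "owuoinqm" becomes "mowuoinq".

mowuoinq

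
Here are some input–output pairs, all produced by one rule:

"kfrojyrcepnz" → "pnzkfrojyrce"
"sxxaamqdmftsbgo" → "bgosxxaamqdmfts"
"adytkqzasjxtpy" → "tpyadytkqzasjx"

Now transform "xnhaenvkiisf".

isfxnhaenvki

In each case the input is transformed by: move the last 3 characters to the front (rotate right by 3).
On "xnhaenvkiisf" that produces "isfxnhaenvki".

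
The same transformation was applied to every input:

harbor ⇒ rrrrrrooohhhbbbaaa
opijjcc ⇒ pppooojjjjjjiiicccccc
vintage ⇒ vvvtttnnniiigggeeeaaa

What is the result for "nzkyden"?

The pattern: repeat every character 3 times, then sort the characters into reverse alphabetical order.
Working it through for "nzkyden": intermediate "nnnzzzkkkyyydddeeennn", final "zzzyyynnnnnnkkkeeeddd".
(Check on "vintage": → "vvviiinnntttaaagggeee" → "vvvtttnnniiigggeeeaaa" ✓)

zzzyyynnnnnnkkkeeeddd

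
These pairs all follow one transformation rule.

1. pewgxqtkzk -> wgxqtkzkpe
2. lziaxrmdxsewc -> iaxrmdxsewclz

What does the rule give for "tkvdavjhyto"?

vdavjhytotk

Each output is the input with this applied: move the first 2 characters to the end (rotate left by 2).
On "tkvdavjhyto" that produces "vdavjhytotk".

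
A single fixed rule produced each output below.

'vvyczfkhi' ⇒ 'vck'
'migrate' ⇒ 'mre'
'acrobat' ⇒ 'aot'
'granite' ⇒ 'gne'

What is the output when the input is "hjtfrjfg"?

Each output is the input with this applied: keep one character in every 3, starting at position 1 (positions 1st, 4th, 7th, ...).
Applying that to "hjtfrjfg" gives "hff".

hff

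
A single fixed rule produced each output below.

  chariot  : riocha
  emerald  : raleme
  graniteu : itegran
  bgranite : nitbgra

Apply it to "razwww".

zwwra

The transformation: delete the last character, then move the last 3 characters to the front (rotate right by 3).
"razwww" → "razww" → "zwwra".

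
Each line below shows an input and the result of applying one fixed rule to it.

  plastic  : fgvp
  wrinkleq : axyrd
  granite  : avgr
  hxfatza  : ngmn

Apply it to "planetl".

argy

The rule is to shift every letter 13 places forward in the alphabet (wrapping around) — i.e. ROT13, then delete the first 3 characters.
"planetl" → "cynargy" → "argy".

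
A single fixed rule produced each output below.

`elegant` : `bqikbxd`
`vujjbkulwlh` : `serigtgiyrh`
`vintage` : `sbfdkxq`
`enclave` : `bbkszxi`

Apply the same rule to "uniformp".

rmkjfocl

The transformation: shift every letter 3 places backward in the alphabet (wrapping around), then take characters alternately from the front and the back (1st, last, 2nd, 2nd-last, ...).
For "uniformp", step one produces "rkfclojm"; step two turns that into "rmkjfocl".
(Check on "enclave": → "bkzixsb" → "bbkszxi" ✓)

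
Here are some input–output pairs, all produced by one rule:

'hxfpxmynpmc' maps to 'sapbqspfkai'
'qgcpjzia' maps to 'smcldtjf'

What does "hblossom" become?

rvvrpkeo

The transformation: shift every letter 3 places forward in the alphabet (wrapping around), then move the first 3 characters to the end (rotate left by 3).
"hblossom" → "keorvvrp" → "rvvrpkeo".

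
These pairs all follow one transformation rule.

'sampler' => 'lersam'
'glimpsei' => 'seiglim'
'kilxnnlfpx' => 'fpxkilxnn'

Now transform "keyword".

ordkey

Rule — move the last 3 characters to the front (rotate right by 3), then delete the last character.
Starting from "keyword": after the first operation, "ordkeyw"; after the second, "ordkey".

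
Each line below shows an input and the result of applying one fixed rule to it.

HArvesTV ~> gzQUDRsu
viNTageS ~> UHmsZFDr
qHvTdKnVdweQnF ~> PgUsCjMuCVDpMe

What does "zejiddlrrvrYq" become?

The transformation: flip the case of every letter, then shift every letter 1 place backward in the alphabet (wrapping around).
Doing the same to "zejiddlrrvrYq": "YDIHCCKQQUQxP".

YDIHCCKQQUQxP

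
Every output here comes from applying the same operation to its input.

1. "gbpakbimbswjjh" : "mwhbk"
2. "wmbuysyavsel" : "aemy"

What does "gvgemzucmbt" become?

Each output is the input with this applied: keep one character in every 3, starting at position 2 (positions 2nd, 5th, 8th, ...), then move the first 2 characters to the end (rotate left by 2).
Starting from "gvgemzucmbt": after the first operation, "vmct"; after the second, "ctvm".
(Check on "gbpakbimbswjjh": → "bkmwh" → "mwhbk" ✓)

ctvm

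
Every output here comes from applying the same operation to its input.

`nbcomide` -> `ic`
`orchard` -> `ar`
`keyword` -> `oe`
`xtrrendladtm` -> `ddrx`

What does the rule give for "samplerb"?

The transformation: reverse the string, then keep one character in every 3, starting at position 3 (positions 3rd, 6th, 9th, ...).
Starting from "samplerb": after the first operation, "brelpmas"; after the second, "em".

em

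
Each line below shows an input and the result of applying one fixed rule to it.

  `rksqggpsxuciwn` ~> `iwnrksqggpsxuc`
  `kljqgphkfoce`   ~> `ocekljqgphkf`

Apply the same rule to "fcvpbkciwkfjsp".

Rule — move the last 3 characters to the front (rotate right by 3).
"fcvpbkciwkfjsp" → "jspfcvpbkciwkf".

jspfcvpbkciwkf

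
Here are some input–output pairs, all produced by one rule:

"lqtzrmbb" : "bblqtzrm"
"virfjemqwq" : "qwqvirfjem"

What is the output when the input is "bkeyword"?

rdbkeywo

Each output is the input with this applied: swap the front and back halves of the string, then move the first 2 characters to the end (rotate left by 2).
"bkeyword" → "wordbkey" → "rdbkeywo".
(Check on "lqtzrmbb": → "rmbblqtz" → "bblqtzrm" ✓)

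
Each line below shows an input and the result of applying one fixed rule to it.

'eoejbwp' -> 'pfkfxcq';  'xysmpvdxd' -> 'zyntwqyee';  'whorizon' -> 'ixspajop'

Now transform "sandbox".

bteopcy

Rule — shift every letter 1 place forward in the alphabet (wrapping around), then swap each adjacent pair of characters (1↔2, 3↔4, ...).
For "sandbox", step one produces "tboecpy"; step two turns that into "bteopcy".
(Check on "eoejbwp": → "fpfkcxq" → "pfkfxcq" ✓)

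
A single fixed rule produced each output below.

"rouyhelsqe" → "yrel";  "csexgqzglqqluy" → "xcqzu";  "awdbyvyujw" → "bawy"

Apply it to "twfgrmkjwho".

Each output is the input with this applied: keep one character in every 3, starting at position 1 (positions 1st, 4th, 7th, ...), then swap each adjacent pair of characters (1↔2, 3↔4, ...).
Applying both steps to "twfgrmkjwho": "tgkh", then "gthk".

gthk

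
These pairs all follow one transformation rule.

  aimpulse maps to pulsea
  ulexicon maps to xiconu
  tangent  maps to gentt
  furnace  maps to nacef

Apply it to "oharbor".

The rule is to move the first 3 characters to the end (rotate left by 3), then delete the last 2 characters.
Working it through for "oharbor": intermediate "rboroha", final "rboro".

rboro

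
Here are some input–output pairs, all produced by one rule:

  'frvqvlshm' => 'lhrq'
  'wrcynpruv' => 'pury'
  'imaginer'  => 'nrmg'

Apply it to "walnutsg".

tgan

In each case the input is transformed by: keep every other character starting from the second (positions 2nd, 4th, 6th, ...), then swap the front and back halves of the string.
On "walnutsg": the first step gives "antg", and the second then gives "tgan".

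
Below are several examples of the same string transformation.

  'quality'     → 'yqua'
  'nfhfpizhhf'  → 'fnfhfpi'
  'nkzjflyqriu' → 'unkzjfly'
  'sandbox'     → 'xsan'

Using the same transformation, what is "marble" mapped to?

Rule — move the last character to the front, then delete the last 3 characters.
"marble" → "emarbl" → "ema".

ema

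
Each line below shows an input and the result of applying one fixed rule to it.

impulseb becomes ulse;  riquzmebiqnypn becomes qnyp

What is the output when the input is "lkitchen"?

tche

In each case the input is transformed by: move the last character to the front, then keep only the last 4 characters.
Starting from "lkitchen": after the first operation, "nlkitche"; after the second, "tche".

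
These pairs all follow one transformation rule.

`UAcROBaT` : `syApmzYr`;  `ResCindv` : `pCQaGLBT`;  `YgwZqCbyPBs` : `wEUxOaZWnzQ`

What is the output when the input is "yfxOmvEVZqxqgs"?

WDVmKTctxOVOEQ

Looking at the pairs, the operation is to shift every letter 2 places backward in the alphabet (wrapping around), then flip the case of every letter.
For "yfxOmvEVZqxqgs", step one produces "wdvMktCTXovoeq"; step two turns that into "WDVmKTctxOVOEQ".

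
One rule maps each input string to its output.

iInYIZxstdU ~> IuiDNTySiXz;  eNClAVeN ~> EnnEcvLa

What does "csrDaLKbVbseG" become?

CgSERSdBAvlBk

Each output is the input with this applied: take characters alternately from the front and the back (1st, last, 2nd, 2nd-last, ...), then flip the case of every letter.
"csrDaLKbVbseG" → "cGsersDbaVLbK" → "CgSERSdBAvlBk".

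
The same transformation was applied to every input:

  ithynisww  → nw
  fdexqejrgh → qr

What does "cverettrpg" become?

er

In each case the input is transformed by: delete the first 2 characters, then keep one character in every 3, starting at position 3 (positions 3rd, 6th, 9th, ...).
On "cverettrpg": the first step gives "erettrpg", and the second then gives "er".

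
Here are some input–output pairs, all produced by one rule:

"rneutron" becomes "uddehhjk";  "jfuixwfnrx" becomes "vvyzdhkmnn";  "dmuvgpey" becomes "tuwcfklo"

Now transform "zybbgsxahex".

Each output is the input with this applied: sort the characters into alphabetical order, then shift every letter 10 places backward in the alphabet (wrapping around).
"zybbgsxahex" → "abbeghsxxyz" → "qrruwxinnop".

qrruwxinnop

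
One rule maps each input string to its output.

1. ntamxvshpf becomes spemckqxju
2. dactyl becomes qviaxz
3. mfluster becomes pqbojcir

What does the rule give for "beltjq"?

What's happening: shift every letter 3 places backward in the alphabet (wrapping around), then swap the front and back halves of the string.
Starting from "beltjq": after the first operation, "ybiqgn"; after the second, "qgnybi".
(Check on "ntamxvshpf": → "kqxjuspemc" → "spemckqxju" ✓)

qgnybi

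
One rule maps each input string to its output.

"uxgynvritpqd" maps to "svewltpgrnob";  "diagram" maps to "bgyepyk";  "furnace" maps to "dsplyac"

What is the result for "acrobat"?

yapmzyr

What's happening: shift every letter 2 places backward in the alphabet (wrapping around).
So "acrobat" becomes "yapmzyr".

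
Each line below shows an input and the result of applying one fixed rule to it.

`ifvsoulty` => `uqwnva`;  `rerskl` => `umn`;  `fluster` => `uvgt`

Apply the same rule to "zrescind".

What's happening: delete the first 3 characters, then shift every letter 2 places forward in the alphabet (wrapping around).
Starting from "zrescind": after the first operation, "scind"; after the second, "uekpf".

uekpf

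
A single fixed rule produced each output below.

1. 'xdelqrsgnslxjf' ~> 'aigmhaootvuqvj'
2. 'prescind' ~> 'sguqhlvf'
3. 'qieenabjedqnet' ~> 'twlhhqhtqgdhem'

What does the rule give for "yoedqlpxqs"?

Each output is the input with this applied: shift every letter 3 places forward in the alphabet (wrapping around), then take characters alternately from the front and the back (1st, last, 2nd, 2nd-last, ...).
"yoedqlpxqs" → "brhgtosatv" → "bvrthagsto".

bvrthagsto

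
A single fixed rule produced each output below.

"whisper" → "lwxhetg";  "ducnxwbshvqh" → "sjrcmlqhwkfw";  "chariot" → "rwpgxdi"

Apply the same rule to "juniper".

yjcxetg

Rule — shift every letter 11 places backward in the alphabet (wrapping around).
Doing the same to "juniper": "yjcxetg".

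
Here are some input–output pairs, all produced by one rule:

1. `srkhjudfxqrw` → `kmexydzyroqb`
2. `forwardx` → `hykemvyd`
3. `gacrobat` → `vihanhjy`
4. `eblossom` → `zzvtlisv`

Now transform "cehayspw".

Looking at the pairs, the operation is to swap the front and back halves of the string, then shift every letter 7 places forward in the alphabet (wrapping around).
Applying that to "cehayspw" gives "fzwdjloh".

fzwdjloh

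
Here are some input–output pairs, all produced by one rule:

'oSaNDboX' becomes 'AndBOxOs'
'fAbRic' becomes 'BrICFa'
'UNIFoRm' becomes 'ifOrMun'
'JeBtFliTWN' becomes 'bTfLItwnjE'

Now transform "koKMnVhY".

kmNvHyKO

Rule — move the first 2 characters to the end (rotate left by 2), then flip the case of every letter.
So "koKMnVhY" becomes "kmNvHyKO".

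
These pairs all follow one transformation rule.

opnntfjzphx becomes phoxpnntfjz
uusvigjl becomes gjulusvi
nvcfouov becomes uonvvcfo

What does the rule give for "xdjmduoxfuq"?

Each output is the input with this applied: swap the first and last characters, then move the last 3 characters to the front (rotate right by 3).
On "xdjmduoxfuq": the first step gives "qdjmduoxfux", and the second then gives "fuxqdjmduox".

fuxqdjmduox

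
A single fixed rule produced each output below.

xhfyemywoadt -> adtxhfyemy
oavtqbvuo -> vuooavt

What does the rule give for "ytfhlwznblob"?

lobytfhlwz

The rule is to move the last 3 characters to the front (rotate right by 3), then delete the last 2 characters.
Working it through for "ytfhlwznblob": intermediate "lobytfhlwznb", final "lobytfhlwz".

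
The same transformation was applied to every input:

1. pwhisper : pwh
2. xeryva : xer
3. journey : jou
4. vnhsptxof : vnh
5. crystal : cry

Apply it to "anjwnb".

anj

Each output is the input with this applied: keep only the first 3 characters.
Doing the same to "anjwnb": "anj".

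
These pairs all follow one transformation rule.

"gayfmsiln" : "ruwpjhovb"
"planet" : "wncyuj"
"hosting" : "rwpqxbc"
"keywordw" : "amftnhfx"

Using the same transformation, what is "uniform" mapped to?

xavdwro

The rule is to shift every letter 9 places forward in the alphabet (wrapping around), then move the last 3 characters to the front (rotate right by 3).
Starting from "uniform": after the first operation, "dwroxav"; after the second, "xavdwro".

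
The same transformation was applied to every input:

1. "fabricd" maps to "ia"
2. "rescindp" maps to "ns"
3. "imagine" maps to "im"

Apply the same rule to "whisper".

ph

Rule — reverse the string, then keep one character in every 3, starting at position 3 (positions 3rd, 6th, 9th, ...).
For "whisper", step one produces "repsihw"; step two turns that into "ph".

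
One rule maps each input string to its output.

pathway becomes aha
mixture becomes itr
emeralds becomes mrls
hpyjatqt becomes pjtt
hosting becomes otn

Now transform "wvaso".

Each output is the input with this applied: keep every other character starting from the second (positions 2nd, 4th, 6th, ...).
Applying that to "wvaso" gives "vs".

vs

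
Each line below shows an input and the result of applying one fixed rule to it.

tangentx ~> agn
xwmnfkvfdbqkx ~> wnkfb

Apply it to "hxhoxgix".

The pattern: keep every other character starting from the second (positions 2nd, 4th, 6th, ...), then delete the last character.
"hxhoxgix" → "xogx" → "xog".
(Check on "tangentx": → "agnx" → "agn" ✓)

xog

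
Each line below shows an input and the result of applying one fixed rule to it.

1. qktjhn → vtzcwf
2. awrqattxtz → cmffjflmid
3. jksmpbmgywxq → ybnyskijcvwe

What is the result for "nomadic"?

In each case the input is transformed by: shift every letter 12 places forward in the alphabet (wrapping around), then move the first 3 characters to the end (rotate left by 3).
For "nomadic", step one produces "zaympuo"; step two turns that into "mpuozay".

mpuozay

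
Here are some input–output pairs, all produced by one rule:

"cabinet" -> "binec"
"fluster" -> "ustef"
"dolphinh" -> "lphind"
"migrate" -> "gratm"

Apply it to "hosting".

The rule is to swap the first and last characters, then delete the first 2 characters.
For "hosting", step one produces "gostinh"; step two turns that into "stinh".

stinh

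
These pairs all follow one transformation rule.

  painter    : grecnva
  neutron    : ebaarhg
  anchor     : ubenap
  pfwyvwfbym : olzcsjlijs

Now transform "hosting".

vatubfg

Looking at the pairs, the operation is to move the last 3 characters to the front (rotate right by 3), then shift every letter 13 places forward in the alphabet (wrapping around) — i.e. ROT13.
On "hosting": the first step gives "inghost", and the second then gives "vatubfg".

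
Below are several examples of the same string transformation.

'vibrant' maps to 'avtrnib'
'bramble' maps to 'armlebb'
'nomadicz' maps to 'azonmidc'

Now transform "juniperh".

Each output is the input with this applied: sort the characters into reverse alphabetical order, then move the last character to the front.
Doing the same to "juniperh": "eurpnjih".

eurpnjih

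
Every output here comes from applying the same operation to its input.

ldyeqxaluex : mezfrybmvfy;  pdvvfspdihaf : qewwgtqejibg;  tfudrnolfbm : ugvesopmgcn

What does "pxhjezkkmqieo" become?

qyikfallnrjfp

Rule — shift every letter 1 place forward in the alphabet (wrapping around).
For "pxhjezkkmqieo" the result is "qyikfallnrjfp".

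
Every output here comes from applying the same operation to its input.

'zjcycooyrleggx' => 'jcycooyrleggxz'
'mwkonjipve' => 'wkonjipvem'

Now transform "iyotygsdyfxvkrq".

The rule is to move the first character to the end.
For "iyotygsdyfxvkrq" the result is "yotygsdyfxvkrqi".

yotygsdyfxvkrqi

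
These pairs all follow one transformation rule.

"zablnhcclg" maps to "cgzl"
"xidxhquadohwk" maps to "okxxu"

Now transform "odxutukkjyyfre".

yrouk

What's happening: keep one character in every 3, starting at position 1 (positions 1st, 4th, 7th, ...), then move the last 2 characters to the front (rotate right by 2).
Starting from "odxutukkjyyfre": after the first operation, "oukyr"; after the second, "yrouk".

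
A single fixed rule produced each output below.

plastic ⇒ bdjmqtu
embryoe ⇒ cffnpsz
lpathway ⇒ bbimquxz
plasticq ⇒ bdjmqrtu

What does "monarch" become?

The rule is to sort the characters into alphabetical order, then shift every letter 1 place forward in the alphabet (wrapping around).
"monarch" → "achmnor" → "bdinops".

bdinops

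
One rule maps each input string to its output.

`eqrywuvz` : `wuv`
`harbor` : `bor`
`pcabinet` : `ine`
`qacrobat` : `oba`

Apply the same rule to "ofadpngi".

png

The transformation: swap the front and back halves of the string, then keep only the first 3 characters.
Working it through for "ofadpngi": intermediate "pngiofad", final "png".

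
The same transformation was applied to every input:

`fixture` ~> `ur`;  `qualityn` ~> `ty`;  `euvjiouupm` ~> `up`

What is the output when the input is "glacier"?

ie

The rule is to delete the last character, then keep only the last 2 characters.
For "glacier", step one produces "glacie"; step two turns that into "ie".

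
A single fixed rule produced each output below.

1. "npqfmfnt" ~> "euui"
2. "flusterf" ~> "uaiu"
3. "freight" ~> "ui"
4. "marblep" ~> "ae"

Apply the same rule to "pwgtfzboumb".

Each output is the input with this applied: shift every letter 11 places backward in the alphabet (wrapping around), then keep only the vowels.
"pwgtfzboumb" → "elviuoqdjbq" → "eiuo".

eiuo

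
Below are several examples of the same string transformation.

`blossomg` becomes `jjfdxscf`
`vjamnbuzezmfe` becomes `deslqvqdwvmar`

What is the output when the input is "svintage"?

Looking at the pairs, the operation is to shift every letter 9 places backward in the alphabet (wrapping around), then move the first 3 characters to the end (rotate left by 3).
Applying that to "svintage" gives "ekrxvjmz".

ekrxvjmz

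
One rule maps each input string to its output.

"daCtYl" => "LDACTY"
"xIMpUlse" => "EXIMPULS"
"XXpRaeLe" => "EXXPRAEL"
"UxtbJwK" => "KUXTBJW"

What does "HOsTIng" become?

Each output is the input with this applied: move the last character to the front, then convert every letter to uppercase.
On "HOsTIng": the first step gives "gHOsTIn", and the second then gives "GHOSTIN".

GHOSTIN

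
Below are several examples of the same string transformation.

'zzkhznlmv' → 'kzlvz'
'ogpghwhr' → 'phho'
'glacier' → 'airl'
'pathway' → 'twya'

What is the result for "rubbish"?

bihu

What's happening: move the first 2 characters to the end (rotate left by 2), then keep every other character starting from the first (positions 1st, 3rd, 5th, ...).
For "rubbish", step one produces "bbishru"; step two turns that into "bihu".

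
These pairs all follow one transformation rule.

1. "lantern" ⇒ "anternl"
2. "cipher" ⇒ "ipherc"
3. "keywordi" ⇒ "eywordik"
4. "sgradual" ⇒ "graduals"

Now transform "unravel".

nravelu

The rule is to move the first character to the end.
"unravel" → "nravelu".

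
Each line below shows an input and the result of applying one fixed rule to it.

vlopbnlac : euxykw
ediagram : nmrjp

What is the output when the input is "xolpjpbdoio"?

gxuysykm

What's happening: delete the last 3 characters, then shift every letter 9 places forward in the alphabet (wrapping around).
Starting from "xolpjpbdoio": after the first operation, "xolpjpbd"; after the second, "gxuysykm".
(Check on "vlopbnlac": → "vlopbn" → "euxykw" ✓)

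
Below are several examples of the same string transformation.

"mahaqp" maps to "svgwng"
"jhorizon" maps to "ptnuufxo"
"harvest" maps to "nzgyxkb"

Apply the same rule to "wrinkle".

ckxroqt

The transformation: take characters alternately from the front and the back (1st, last, 2nd, 2nd-last, ...), then shift every letter 6 places forward in the alphabet (wrapping around).
For "wrinkle" the result is "ckxroqt".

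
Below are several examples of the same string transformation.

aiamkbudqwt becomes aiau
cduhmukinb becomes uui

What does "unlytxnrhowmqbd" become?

uo

In each case the input is transformed by: keep only the vowels.
For "unlytxnrhowmqbd" the result is "uo".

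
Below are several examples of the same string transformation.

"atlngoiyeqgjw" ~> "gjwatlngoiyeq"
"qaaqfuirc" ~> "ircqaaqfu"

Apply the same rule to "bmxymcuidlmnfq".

nfqbmxymcuidlm

The rule is to move the last 3 characters to the front (rotate right by 3).
On "bmxymcuidlmnfq" that produces "nfqbmxymcuidlm".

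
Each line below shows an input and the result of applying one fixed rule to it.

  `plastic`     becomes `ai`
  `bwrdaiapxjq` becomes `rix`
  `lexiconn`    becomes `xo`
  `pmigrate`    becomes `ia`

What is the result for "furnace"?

rc

The rule is to keep one character in every 3, starting at position 3 (positions 3rd, 6th, 9th, ...).
"furnace" → "rc".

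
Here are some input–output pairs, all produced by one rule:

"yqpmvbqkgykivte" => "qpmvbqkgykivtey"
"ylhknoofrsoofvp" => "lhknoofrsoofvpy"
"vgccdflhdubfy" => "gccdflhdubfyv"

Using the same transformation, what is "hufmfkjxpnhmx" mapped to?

The rule is to move the first character to the end.
So "hufmfkjxpnhmx" becomes "ufmfkjxpnhmxh".

ufmfkjxpnhmxh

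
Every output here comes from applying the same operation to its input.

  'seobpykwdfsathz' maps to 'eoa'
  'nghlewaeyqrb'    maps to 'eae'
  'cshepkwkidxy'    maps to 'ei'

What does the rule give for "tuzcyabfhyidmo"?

The transformation: keep only the vowels.
On "tuzcyabfhyidmo" that produces "uaio".

uaio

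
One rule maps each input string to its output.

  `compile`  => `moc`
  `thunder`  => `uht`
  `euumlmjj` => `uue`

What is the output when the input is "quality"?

auq

Each output is the input with this applied: reverse the string, then keep only the last 3 characters.
Starting from "quality": after the first operation, "ytilauq"; after the second, "auq".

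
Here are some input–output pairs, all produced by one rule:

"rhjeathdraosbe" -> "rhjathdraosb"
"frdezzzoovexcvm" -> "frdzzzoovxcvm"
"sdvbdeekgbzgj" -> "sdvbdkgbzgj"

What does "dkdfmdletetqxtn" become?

dkdfmdlttqxtn

In each case the input is transformed by: remove every "e".
Doing the same to "dkdfmdletetqxtn": "dkdfmdlttqxtn".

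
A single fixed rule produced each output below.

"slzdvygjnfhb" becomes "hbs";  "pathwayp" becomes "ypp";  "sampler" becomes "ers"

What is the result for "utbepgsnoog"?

What's happening: move the first character to the end, then keep only the last 3 characters.
For "utbepgsnoog", step one produces "tbepgsnoogu"; step two turns that into "ogu".

ogu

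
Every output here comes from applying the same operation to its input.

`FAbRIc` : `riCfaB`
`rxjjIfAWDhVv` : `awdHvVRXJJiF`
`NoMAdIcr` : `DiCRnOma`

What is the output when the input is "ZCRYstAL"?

STalzcry

What's happening: swap the front and back halves of the string, then flip the case of every letter.
For "ZCRYstAL", step one produces "stALZCRY"; step two turns that into "STalzcry".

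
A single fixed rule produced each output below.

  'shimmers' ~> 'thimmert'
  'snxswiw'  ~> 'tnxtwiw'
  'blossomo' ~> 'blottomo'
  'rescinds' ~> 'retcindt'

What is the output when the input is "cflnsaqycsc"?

Rule — replace every "s" with "t".
On "cflnsaqycsc" that produces "cflntaqyctc".

cflntaqyctc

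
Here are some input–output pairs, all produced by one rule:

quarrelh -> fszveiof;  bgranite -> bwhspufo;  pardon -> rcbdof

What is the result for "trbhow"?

What's happening: swap the front and back halves of the string, then shift every letter 12 places backward in the alphabet (wrapping around).
"trbhow" → "vckhfp".

vckhfp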